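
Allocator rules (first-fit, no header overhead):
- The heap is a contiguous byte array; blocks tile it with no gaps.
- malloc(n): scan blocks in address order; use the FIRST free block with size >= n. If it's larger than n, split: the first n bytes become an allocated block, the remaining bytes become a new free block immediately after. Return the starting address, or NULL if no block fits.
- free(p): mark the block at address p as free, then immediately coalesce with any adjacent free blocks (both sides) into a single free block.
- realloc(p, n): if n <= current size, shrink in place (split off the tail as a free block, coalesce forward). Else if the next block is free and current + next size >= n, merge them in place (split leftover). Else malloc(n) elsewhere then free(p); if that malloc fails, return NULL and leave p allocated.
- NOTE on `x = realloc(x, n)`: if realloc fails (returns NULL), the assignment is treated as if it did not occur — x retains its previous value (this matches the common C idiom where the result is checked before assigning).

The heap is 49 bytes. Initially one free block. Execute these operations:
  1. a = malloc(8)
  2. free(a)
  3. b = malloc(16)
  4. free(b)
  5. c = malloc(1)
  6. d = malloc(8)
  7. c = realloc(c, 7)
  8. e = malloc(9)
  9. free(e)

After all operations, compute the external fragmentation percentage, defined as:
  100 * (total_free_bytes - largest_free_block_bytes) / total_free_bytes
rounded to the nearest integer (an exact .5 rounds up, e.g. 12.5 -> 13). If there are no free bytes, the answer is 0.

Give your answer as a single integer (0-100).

Op 1: a = malloc(8) -> a = 0; heap: [0-7 ALLOC][8-48 FREE]
Op 2: free(a) -> (freed a); heap: [0-48 FREE]
Op 3: b = malloc(16) -> b = 0; heap: [0-15 ALLOC][16-48 FREE]
Op 4: free(b) -> (freed b); heap: [0-48 FREE]
Op 5: c = malloc(1) -> c = 0; heap: [0-0 ALLOC][1-48 FREE]
Op 6: d = malloc(8) -> d = 1; heap: [0-0 ALLOC][1-8 ALLOC][9-48 FREE]
Op 7: c = realloc(c, 7) -> c = 9; heap: [0-0 FREE][1-8 ALLOC][9-15 ALLOC][16-48 FREE]
Op 8: e = malloc(9) -> e = 16; heap: [0-0 FREE][1-8 ALLOC][9-15 ALLOC][16-24 ALLOC][25-48 FREE]
Op 9: free(e) -> (freed e); heap: [0-0 FREE][1-8 ALLOC][9-15 ALLOC][16-48 FREE]
Free blocks: [1 33] total_free=34 largest=33 -> 100*(34-33)/34 = 100/34 ≈ 2.941 -> rounds to 3

Answer: 3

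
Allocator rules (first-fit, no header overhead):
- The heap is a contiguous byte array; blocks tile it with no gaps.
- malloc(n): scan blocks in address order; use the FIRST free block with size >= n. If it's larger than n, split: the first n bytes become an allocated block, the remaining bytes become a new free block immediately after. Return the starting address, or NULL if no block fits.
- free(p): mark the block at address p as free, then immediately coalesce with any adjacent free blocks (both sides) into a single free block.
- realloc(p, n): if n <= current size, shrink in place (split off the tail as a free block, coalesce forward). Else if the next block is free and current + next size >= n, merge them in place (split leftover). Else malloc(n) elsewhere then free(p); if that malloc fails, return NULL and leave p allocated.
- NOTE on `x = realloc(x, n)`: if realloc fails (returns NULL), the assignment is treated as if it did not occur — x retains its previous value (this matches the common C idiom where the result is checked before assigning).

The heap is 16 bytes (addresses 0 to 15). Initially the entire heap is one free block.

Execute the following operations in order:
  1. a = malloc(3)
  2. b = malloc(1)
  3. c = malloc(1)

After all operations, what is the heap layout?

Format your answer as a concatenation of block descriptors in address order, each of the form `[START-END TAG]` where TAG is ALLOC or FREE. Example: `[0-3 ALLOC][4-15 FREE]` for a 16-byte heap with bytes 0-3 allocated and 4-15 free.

Answer: [0-2 ALLOC][3-3 ALLOC][4-4 ALLOC][5-15 FREE]

Derivation:
Op 1: a = malloc(3) -> a = 0; heap: [0-2 ALLOC][3-15 FREE]
Op 2: b = malloc(1) -> b = 3; heap: [0-2 ALLOC][3-3 ALLOC][4-15 FREE]
Op 3: c = malloc(1) -> c = 4; heap: [0-2 ALLOC][3-3 ALLOC][4-4 ALLOC][5-15 FREE]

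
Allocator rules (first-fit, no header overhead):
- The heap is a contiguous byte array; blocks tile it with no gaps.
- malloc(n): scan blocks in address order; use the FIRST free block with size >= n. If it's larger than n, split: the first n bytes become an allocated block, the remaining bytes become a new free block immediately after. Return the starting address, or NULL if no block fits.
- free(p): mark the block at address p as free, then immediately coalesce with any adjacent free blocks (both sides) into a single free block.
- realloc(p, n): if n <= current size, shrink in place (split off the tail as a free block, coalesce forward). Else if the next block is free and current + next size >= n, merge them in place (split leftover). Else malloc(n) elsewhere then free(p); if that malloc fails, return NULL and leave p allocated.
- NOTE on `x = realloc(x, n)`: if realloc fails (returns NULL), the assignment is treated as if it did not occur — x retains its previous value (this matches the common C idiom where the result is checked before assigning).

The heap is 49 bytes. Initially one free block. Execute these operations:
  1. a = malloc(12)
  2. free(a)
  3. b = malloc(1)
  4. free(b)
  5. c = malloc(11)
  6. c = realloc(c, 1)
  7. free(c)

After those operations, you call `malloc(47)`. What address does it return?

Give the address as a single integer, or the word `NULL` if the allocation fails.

Answer: 0

Derivation:
Op 1: a = malloc(12) -> a = 0; heap: [0-11 ALLOC][12-48 FREE]
Op 2: free(a) -> (freed a); heap: [0-48 FREE]
Op 3: b = malloc(1) -> b = 0; heap: [0-0 ALLOC][1-48 FREE]
Op 4: free(b) -> (freed b); heap: [0-48 FREE]
Op 5: c = malloc(11) -> c = 0; heap: [0-10 ALLOC][11-48 FREE]
Op 6: c = realloc(c, 1) -> c = 0; heap: [0-0 ALLOC][1-48 FREE]
Op 7: free(c) -> (freed c); heap: [0-48 FREE]
malloc(47): first-fit scan over [0-48 FREE] -> 0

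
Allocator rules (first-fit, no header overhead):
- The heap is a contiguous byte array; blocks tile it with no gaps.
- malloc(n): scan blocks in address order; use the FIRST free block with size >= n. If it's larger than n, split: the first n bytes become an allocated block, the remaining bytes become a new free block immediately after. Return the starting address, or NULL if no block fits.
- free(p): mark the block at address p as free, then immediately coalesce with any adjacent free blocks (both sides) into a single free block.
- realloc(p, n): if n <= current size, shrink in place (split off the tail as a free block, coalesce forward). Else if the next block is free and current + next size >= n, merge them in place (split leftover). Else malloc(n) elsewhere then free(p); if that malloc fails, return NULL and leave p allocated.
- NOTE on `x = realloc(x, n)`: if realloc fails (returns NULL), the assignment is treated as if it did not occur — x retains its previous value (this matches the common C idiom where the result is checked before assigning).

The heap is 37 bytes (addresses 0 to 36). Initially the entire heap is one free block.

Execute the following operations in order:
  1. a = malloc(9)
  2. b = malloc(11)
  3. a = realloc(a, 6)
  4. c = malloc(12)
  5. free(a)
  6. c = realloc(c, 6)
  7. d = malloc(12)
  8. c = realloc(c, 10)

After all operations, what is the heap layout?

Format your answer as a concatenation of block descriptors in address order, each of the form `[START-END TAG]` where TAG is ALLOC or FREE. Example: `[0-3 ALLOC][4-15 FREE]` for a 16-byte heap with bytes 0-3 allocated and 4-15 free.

Answer: [0-8 FREE][9-19 ALLOC][20-29 ALLOC][30-36 FREE]

Derivation:
Op 1: a = malloc(9) -> a = 0; heap: [0-8 ALLOC][9-36 FREE]
Op 2: b = malloc(11) -> b = 9; heap: [0-8 ALLOC][9-19 ALLOC][20-36 FREE]
Op 3: a = realloc(a, 6) -> a = 0; heap: [0-5 ALLOC][6-8 FREE][9-19 ALLOC][20-36 FREE]
Op 4: c = malloc(12) -> c = 20; heap: [0-5 ALLOC][6-8 FREE][9-19 ALLOC][20-31 ALLOC][32-36 FREE]
Op 5: free(a) -> (freed a); heap: [0-8 FREE][9-19 ALLOC][20-31 ALLOC][32-36 FREE]
Op 6: c = realloc(c, 6) -> c = 20; heap: [0-8 FREE][9-19 ALLOC][20-25 ALLOC][26-36 FREE]
Op 7: d = malloc(12) -> d = NULL; heap: [0-8 FREE][9-19 ALLOC][20-25 ALLOC][26-36 FREE]
Op 8: c = realloc(c, 10) -> c = 20; heap: [0-8 FREE][9-19 ALLOC][20-29 ALLOC][30-36 FREE]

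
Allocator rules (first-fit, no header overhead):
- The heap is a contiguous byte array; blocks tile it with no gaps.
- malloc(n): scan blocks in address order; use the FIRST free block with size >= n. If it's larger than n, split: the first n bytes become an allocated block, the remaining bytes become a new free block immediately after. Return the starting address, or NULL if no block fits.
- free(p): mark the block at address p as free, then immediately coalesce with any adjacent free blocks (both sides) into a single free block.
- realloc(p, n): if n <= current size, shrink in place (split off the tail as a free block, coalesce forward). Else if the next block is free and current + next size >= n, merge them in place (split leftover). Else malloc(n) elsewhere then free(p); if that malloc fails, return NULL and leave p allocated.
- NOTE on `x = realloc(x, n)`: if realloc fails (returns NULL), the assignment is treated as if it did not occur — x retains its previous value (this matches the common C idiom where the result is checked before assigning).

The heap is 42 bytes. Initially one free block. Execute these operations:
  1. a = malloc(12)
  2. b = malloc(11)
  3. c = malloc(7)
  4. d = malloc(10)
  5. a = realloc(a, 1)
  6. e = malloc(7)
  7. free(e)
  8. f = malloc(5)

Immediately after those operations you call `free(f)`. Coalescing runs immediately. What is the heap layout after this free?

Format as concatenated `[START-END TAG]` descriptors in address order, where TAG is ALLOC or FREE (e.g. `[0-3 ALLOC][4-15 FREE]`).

Op 1: a = malloc(12) -> a = 0; heap: [0-11 ALLOC][12-41 FREE]
Op 2: b = malloc(11) -> b = 12; heap: [0-11 ALLOC][12-22 ALLOC][23-41 FREE]
Op 3: c = malloc(7) -> c = 23; heap: [0-11 ALLOC][12-22 ALLOC][23-29 ALLOC][30-41 FREE]
Op 4: d = malloc(10) -> d = 30; heap: [0-11 ALLOC][12-22 ALLOC][23-29 ALLOC][30-39 ALLOC][40-41 FREE]
Op 5: a = realloc(a, 1) -> a = 0; heap: [0-0 ALLOC][1-11 FREE][12-22 ALLOC][23-29 ALLOC][30-39 ALLOC][40-41 FREE]
Op 6: e = malloc(7) -> e = 1; heap: [0-0 ALLOC][1-7 ALLOC][8-11 FREE][12-22 ALLOC][23-29 ALLOC][30-39 ALLOC][40-41 FREE]
Op 7: free(e) -> (freed e); heap: [0-0 ALLOC][1-11 FREE][12-22 ALLOC][23-29 ALLOC][30-39 ALLOC][40-41 FREE]
Op 8: f = malloc(5) -> f = 1; heap: [0-0 ALLOC][1-5 ALLOC][6-11 FREE][12-22 ALLOC][23-29 ALLOC][30-39 ALLOC][40-41 FREE]
free(f): f = 1 -> block [1-5 ALLOC]; mark free, coalesce with adjacent free neighbors -> [0-0 ALLOC][1-11 FREE][12-22 ALLOC][23-29 ALLOC][30-39 ALLOC][40-41 FREE]

Answer: [0-0 ALLOC][1-11 FREE][12-22 ALLOC][23-29 ALLOC][30-39 ALLOC][40-41 FREE]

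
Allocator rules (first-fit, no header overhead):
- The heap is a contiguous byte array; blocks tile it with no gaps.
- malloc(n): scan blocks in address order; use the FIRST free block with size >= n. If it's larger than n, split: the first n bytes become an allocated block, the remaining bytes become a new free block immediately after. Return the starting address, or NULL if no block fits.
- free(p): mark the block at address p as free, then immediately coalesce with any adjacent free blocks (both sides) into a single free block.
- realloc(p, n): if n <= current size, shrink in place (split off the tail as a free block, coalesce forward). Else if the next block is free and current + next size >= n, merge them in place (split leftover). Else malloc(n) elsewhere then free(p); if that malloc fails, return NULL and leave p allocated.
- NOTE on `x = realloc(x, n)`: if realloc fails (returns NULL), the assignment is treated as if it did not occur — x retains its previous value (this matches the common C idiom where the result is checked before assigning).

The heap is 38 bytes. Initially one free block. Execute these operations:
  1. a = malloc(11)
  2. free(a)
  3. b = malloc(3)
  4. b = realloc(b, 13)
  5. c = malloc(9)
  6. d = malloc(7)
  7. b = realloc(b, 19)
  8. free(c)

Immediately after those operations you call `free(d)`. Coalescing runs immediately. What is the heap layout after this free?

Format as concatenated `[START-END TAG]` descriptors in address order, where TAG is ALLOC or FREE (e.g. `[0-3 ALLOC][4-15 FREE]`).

Op 1: a = malloc(11) -> a = 0; heap: [0-10 ALLOC][11-37 FREE]
Op 2: free(a) -> (freed a); heap: [0-37 FREE]
Op 3: b = malloc(3) -> b = 0; heap: [0-2 ALLOC][3-37 FREE]
Op 4: b = realloc(b, 13) -> b = 0; heap: [0-12 ALLOC][13-37 FREE]
Op 5: c = malloc(9) -> c = 13; heap: [0-12 ALLOC][13-21 ALLOC][22-37 FREE]
Op 6: d = malloc(7) -> d = 22; heap: [0-12 ALLOC][13-21 ALLOC][22-28 ALLOC][29-37 FREE]
Op 7: b = realloc(b, 19) -> NULL (b unchanged); heap: [0-12 ALLOC][13-21 ALLOC][22-28 ALLOC][29-37 FREE]
Op 8: free(c) -> (freed c); heap: [0-12 ALLOC][13-21 FREE][22-28 ALLOC][29-37 FREE]
free(d): d = 22 -> block [22-28 ALLOC]; mark free, coalesce with adjacent free neighbors -> [0-12 ALLOC][13-37 FREE]

Answer: [0-12 ALLOC][13-37 FREE]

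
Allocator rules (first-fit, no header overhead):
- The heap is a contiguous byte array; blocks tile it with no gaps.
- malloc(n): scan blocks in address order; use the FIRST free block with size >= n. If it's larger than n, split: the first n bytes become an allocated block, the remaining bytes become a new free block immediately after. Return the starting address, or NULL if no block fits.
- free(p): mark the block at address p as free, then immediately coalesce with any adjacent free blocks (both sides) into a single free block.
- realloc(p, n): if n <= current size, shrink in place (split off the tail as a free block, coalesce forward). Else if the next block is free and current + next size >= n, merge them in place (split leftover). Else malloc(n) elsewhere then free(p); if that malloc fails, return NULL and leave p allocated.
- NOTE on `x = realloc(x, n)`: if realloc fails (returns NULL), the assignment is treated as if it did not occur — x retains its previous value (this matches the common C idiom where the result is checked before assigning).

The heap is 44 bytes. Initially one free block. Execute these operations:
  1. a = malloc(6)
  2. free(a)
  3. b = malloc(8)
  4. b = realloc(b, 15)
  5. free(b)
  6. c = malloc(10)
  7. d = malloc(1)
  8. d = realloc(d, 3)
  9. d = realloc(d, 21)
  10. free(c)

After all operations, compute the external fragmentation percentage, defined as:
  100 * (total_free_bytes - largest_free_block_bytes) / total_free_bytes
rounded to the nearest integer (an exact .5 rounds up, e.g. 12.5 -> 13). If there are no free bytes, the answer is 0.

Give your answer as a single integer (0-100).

Answer: 43

Derivation:
Op 1: a = malloc(6) -> a = 0; heap: [0-5 ALLOC][6-43 FREE]
Op 2: free(a) -> (freed a); heap: [0-43 FREE]
Op 3: b = malloc(8) -> b = 0; heap: [0-7 ALLOC][8-43 FREE]
Op 4: b = realloc(b, 15) -> b = 0; heap: [0-14 ALLOC][15-43 FREE]
Op 5: free(b) -> (freed b); heap: [0-43 FREE]
Op 6: c = malloc(10) -> c = 0; heap: [0-9 ALLOC][10-43 FREE]
Op 7: d = malloc(1) -> d = 10; heap: [0-9 ALLOC][10-10 ALLOC][11-43 FREE]
Op 8: d = realloc(d, 3) -> d = 10; heap: [0-9 ALLOC][10-12 ALLOC][13-43 FREE]
Op 9: d = realloc(d, 21) -> d = 10; heap: [0-9 ALLOC][10-30 ALLOC][31-43 FREE]
Op 10: free(c) -> (freed c); heap: [0-9 FREE][10-30 ALLOC][31-43 FREE]
Free blocks: [10 13] total_free=23 largest=13 -> 100*(23-13)/23 = 1000/23 ≈ 43.478 -> rounds to 43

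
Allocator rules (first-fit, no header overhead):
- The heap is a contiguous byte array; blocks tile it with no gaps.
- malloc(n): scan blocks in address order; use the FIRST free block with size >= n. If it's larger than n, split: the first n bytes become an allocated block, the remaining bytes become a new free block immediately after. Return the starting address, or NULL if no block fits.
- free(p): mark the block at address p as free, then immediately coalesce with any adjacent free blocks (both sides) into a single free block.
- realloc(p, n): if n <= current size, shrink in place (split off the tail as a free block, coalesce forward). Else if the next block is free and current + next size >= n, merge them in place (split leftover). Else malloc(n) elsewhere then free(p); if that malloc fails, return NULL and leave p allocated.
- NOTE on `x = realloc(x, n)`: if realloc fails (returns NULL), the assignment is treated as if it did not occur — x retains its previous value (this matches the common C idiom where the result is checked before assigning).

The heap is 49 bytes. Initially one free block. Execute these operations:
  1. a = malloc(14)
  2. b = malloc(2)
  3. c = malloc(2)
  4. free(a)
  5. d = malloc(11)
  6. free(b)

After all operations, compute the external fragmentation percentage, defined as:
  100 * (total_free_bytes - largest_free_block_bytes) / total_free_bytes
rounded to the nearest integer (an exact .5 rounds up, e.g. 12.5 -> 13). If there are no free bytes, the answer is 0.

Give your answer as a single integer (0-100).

Answer: 14

Derivation:
Op 1: a = malloc(14) -> a = 0; heap: [0-13 ALLOC][14-48 FREE]
Op 2: b = malloc(2) -> b = 14; heap: [0-13 ALLOC][14-15 ALLOC][16-48 FREE]
Op 3: c = malloc(2) -> c = 16; heap: [0-13 ALLOC][14-15 ALLOC][16-17 ALLOC][18-48 FREE]
Op 4: free(a) -> (freed a); heap: [0-13 FREE][14-15 ALLOC][16-17 ALLOC][18-48 FREE]
Op 5: d = malloc(11) -> d = 0; heap: [0-10 ALLOC][11-13 FREE][14-15 ALLOC][16-17 ALLOC][18-48 FREE]
Op 6: free(b) -> (freed b); heap: [0-10 ALLOC][11-15 FREE][16-17 ALLOC][18-48 FREE]
Free blocks: [5 31] total_free=36 largest=31 -> 100*(36-31)/36 = 500/36 ≈ 13.889 -> rounds to 14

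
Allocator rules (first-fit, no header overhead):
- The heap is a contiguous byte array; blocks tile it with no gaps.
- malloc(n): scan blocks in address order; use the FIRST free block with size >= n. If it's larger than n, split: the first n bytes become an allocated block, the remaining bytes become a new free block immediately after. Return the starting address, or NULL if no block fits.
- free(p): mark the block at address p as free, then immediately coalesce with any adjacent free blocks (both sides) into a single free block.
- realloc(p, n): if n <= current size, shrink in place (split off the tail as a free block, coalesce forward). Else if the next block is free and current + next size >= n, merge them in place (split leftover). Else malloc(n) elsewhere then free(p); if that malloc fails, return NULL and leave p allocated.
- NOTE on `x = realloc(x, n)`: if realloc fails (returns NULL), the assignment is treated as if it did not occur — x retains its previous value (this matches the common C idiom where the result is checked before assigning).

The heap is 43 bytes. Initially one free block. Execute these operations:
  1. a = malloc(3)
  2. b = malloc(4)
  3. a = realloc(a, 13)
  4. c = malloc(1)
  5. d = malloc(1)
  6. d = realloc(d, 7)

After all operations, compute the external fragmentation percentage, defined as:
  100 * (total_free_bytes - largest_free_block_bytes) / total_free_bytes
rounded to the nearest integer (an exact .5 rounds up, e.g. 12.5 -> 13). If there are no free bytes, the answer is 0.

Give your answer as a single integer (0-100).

Answer: 11

Derivation:
Op 1: a = malloc(3) -> a = 0; heap: [0-2 ALLOC][3-42 FREE]
Op 2: b = malloc(4) -> b = 3; heap: [0-2 ALLOC][3-6 ALLOC][7-42 FREE]
Op 3: a = realloc(a, 13) -> a = 7; heap: [0-2 FREE][3-6 ALLOC][7-19 ALLOC][20-42 FREE]
Op 4: c = malloc(1) -> c = 0; heap: [0-0 ALLOC][1-2 FREE][3-6 ALLOC][7-19 ALLOC][20-42 FREE]
Op 5: d = malloc(1) -> d = 1; heap: [0-0 ALLOC][1-1 ALLOC][2-2 FREE][3-6 ALLOC][7-19 ALLOC][20-42 FREE]
Op 6: d = realloc(d, 7) -> d = 20; heap: [0-0 ALLOC][1-2 FREE][3-6 ALLOC][7-19 ALLOC][20-26 ALLOC][27-42 FREE]
Free blocks: [2 16] total_free=18 largest=16 -> 100*(18-16)/18 = 200/18 ≈ 11.111 -> rounds to 11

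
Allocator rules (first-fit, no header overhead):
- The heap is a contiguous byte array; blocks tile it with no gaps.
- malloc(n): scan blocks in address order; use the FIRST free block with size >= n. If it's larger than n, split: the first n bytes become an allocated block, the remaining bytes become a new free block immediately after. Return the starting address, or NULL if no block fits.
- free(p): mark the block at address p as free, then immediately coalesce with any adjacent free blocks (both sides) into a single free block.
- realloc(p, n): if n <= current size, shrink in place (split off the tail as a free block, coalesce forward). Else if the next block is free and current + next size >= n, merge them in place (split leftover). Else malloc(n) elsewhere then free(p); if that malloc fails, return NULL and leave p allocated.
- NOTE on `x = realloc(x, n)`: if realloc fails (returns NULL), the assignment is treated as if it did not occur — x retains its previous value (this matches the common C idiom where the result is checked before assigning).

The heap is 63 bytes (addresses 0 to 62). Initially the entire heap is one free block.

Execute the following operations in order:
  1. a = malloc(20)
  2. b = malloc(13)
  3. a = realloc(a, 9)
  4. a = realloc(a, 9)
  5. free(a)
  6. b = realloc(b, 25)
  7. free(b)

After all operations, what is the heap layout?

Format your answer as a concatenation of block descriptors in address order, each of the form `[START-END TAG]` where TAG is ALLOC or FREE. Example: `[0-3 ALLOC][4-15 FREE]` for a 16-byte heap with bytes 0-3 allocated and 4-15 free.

Op 1: a = malloc(20) -> a = 0; heap: [0-19 ALLOC][20-62 FREE]
Op 2: b = malloc(13) -> b = 20; heap: [0-19 ALLOC][20-32 ALLOC][33-62 FREE]
Op 3: a = realloc(a, 9) -> a = 0; heap: [0-8 ALLOC][9-19 FREE][20-32 ALLOC][33-62 FREE]
Op 4: a = realloc(a, 9) -> a = 0; heap: [0-8 ALLOC][9-19 FREE][20-32 ALLOC][33-62 FREE]
Op 5: free(a) -> (freed a); heap: [0-19 FREE][20-32 ALLOC][33-62 FREE]
Op 6: b = realloc(b, 25) -> b = 20; heap: [0-19 FREE][20-44 ALLOC][45-62 FREE]
Op 7: free(b) -> (freed b); heap: [0-62 FREE]

Answer: [0-62 FREE]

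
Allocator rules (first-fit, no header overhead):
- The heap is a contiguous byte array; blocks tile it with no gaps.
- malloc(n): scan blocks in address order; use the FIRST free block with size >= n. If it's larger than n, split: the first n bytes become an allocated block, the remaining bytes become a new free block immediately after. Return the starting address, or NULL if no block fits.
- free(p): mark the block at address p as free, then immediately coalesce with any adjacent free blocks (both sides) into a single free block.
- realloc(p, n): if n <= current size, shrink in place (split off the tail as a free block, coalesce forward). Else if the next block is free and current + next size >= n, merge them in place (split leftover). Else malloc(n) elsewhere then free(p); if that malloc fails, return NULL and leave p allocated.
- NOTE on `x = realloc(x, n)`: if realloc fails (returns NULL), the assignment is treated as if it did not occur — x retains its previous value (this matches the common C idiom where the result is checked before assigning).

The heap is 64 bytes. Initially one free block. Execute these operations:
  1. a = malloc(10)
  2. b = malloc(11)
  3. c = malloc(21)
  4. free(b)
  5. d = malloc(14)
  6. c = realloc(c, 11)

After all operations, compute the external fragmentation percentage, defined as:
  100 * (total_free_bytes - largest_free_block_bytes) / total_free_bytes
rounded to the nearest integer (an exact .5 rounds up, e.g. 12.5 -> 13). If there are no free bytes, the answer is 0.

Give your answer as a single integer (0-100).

Op 1: a = malloc(10) -> a = 0; heap: [0-9 ALLOC][10-63 FREE]
Op 2: b = malloc(11) -> b = 10; heap: [0-9 ALLOC][10-20 ALLOC][21-63 FREE]
Op 3: c = malloc(21) -> c = 21; heap: [0-9 ALLOC][10-20 ALLOC][21-41 ALLOC][42-63 FREE]
Op 4: free(b) -> (freed b); heap: [0-9 ALLOC][10-20 FREE][21-41 ALLOC][42-63 FREE]
Op 5: d = malloc(14) -> d = 42; heap: [0-9 ALLOC][10-20 FREE][21-41 ALLOC][42-55 ALLOC][56-63 FREE]
Op 6: c = realloc(c, 11) -> c = 21; heap: [0-9 ALLOC][10-20 FREE][21-31 ALLOC][32-41 FREE][42-55 ALLOC][56-63 FREE]
Free blocks: [11 10 8] total_free=29 largest=11 -> 100*(29-11)/29 = 1800/29 ≈ 62.069 -> rounds to 62

Answer: 62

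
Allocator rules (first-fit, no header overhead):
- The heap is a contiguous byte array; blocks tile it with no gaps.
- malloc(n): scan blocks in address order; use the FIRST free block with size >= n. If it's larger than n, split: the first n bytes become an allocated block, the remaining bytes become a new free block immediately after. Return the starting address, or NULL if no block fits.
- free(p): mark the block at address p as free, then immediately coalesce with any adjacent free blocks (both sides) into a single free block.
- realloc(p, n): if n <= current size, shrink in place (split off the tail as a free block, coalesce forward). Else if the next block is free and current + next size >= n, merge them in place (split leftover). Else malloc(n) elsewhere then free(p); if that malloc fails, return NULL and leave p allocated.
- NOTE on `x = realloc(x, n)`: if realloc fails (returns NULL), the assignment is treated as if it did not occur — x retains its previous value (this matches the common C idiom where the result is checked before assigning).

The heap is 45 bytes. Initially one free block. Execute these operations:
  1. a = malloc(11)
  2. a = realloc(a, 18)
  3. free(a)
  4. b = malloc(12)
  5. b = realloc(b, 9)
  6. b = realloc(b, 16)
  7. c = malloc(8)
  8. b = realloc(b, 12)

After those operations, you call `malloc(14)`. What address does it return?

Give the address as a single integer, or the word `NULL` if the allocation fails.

Answer: 24

Derivation:
Op 1: a = malloc(11) -> a = 0; heap: [0-10 ALLOC][11-44 FREE]
Op 2: a = realloc(a, 18) -> a = 0; heap: [0-17 ALLOC][18-44 FREE]
Op 3: free(a) -> (freed a); heap: [0-44 FREE]
Op 4: b = malloc(12) -> b = 0; heap: [0-11 ALLOC][12-44 FREE]
Op 5: b = realloc(b, 9) -> b = 0; heap: [0-8 ALLOC][9-44 FREE]
Op 6: b = realloc(b, 16) -> b = 0; heap: [0-15 ALLOC][16-44 FREE]
Op 7: c = malloc(8) -> c = 16; heap: [0-15 ALLOC][16-23 ALLOC][24-44 FREE]
Op 8: b = realloc(b, 12) -> b = 0; heap: [0-11 ALLOC][12-15 FREE][16-23 ALLOC][24-44 FREE]
malloc(14): first-fit scan over [0-11 ALLOC][12-15 FREE][16-23 ALLOC][24-44 FREE] -> 24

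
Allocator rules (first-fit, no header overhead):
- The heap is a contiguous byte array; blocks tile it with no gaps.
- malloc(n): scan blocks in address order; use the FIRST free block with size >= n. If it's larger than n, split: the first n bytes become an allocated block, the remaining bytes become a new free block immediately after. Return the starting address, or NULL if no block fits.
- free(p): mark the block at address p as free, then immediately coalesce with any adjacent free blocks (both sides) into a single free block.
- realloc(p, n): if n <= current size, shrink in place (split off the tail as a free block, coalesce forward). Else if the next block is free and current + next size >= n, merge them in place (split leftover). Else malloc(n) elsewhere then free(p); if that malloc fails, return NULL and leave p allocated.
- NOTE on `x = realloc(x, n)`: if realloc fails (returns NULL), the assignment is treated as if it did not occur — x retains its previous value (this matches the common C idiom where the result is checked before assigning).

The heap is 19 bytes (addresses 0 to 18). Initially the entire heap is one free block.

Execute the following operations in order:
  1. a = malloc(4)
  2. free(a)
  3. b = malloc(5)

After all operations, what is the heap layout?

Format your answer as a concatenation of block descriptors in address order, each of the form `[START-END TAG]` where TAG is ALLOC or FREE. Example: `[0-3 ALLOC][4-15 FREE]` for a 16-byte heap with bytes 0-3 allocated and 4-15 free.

Answer: [0-4 ALLOC][5-18 FREE]

Derivation:
Op 1: a = malloc(4) -> a = 0; heap: [0-3 ALLOC][4-18 FREE]
Op 2: free(a) -> (freed a); heap: [0-18 FREE]
Op 3: b = malloc(5) -> b = 0; heap: [0-4 ALLOC][5-18 FREE]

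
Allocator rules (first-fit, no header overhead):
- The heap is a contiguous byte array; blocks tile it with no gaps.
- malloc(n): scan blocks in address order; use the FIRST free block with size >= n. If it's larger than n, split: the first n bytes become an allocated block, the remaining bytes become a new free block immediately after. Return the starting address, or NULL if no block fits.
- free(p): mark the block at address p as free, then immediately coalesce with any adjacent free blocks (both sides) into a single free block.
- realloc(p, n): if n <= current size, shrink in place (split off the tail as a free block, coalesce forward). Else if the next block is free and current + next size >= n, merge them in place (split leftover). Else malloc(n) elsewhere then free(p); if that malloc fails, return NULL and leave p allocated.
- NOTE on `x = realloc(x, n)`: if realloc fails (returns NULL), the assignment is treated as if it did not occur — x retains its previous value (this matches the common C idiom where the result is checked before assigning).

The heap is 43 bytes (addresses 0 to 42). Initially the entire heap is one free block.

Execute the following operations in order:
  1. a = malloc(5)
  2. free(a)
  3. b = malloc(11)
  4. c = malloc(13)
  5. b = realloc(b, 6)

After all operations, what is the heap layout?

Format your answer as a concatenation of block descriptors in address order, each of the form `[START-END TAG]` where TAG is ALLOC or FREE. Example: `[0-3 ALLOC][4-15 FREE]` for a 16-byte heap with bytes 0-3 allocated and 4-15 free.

Answer: [0-5 ALLOC][6-10 FREE][11-23 ALLOC][24-42 FREE]

Derivation:
Op 1: a = malloc(5) -> a = 0; heap: [0-4 ALLOC][5-42 FREE]
Op 2: free(a) -> (freed a); heap: [0-42 FREE]
Op 3: b = malloc(11) -> b = 0; heap: [0-10 ALLOC][11-42 FREE]
Op 4: c = malloc(13) -> c = 11; heap: [0-10 ALLOC][11-23 ALLOC][24-42 FREE]
Op 5: b = realloc(b, 6) -> b = 0; heap: [0-5 ALLOC][6-10 FREE][11-23 ALLOC][24-42 FREE]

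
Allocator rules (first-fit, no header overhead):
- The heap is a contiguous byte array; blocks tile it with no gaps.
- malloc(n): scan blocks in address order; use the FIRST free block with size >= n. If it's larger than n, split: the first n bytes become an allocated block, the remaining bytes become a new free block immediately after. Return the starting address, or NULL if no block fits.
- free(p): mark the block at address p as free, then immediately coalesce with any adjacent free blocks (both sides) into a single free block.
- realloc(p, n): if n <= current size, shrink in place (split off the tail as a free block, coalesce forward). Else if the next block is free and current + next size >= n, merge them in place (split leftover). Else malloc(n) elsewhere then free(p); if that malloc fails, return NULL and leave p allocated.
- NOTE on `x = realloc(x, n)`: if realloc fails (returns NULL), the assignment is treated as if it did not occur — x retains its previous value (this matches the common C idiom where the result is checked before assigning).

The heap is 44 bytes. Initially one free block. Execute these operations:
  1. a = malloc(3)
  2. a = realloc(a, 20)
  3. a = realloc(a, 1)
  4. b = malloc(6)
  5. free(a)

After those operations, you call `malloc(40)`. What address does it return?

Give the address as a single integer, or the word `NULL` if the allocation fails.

Op 1: a = malloc(3) -> a = 0; heap: [0-2 ALLOC][3-43 FREE]
Op 2: a = realloc(a, 20) -> a = 0; heap: [0-19 ALLOC][20-43 FREE]
Op 3: a = realloc(a, 1) -> a = 0; heap: [0-0 ALLOC][1-43 FREE]
Op 4: b = malloc(6) -> b = 1; heap: [0-0 ALLOC][1-6 ALLOC][7-43 FREE]
Op 5: free(a) -> (freed a); heap: [0-0 FREE][1-6 ALLOC][7-43 FREE]
malloc(40): first-fit scan over [0-0 FREE][1-6 ALLOC][7-43 FREE] -> NULL

Answer: NULL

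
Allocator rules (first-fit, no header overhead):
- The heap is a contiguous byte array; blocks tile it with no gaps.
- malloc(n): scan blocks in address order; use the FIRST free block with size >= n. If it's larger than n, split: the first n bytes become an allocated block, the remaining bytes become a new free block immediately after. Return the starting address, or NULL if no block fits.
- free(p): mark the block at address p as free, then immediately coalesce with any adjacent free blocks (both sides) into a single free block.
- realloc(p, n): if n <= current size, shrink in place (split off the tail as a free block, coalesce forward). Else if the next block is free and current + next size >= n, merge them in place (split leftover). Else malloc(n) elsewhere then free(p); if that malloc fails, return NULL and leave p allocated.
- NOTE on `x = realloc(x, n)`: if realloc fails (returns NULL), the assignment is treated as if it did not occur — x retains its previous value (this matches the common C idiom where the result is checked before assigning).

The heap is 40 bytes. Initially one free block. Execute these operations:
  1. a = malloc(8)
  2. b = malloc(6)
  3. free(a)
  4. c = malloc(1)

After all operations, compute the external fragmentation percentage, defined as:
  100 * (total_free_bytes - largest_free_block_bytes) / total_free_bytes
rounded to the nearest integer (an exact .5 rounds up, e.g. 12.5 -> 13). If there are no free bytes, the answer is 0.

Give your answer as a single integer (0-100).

Op 1: a = malloc(8) -> a = 0; heap: [0-7 ALLOC][8-39 FREE]
Op 2: b = malloc(6) -> b = 8; heap: [0-7 ALLOC][8-13 ALLOC][14-39 FREE]
Op 3: free(a) -> (freed a); heap: [0-7 FREE][8-13 ALLOC][14-39 FREE]
Op 4: c = malloc(1) -> c = 0; heap: [0-0 ALLOC][1-7 FREE][8-13 ALLOC][14-39 FREE]
Free blocks: [7 26] total_free=33 largest=26 -> 100*(33-26)/33 = 700/33 ≈ 21.212 -> rounds to 21

Answer: 21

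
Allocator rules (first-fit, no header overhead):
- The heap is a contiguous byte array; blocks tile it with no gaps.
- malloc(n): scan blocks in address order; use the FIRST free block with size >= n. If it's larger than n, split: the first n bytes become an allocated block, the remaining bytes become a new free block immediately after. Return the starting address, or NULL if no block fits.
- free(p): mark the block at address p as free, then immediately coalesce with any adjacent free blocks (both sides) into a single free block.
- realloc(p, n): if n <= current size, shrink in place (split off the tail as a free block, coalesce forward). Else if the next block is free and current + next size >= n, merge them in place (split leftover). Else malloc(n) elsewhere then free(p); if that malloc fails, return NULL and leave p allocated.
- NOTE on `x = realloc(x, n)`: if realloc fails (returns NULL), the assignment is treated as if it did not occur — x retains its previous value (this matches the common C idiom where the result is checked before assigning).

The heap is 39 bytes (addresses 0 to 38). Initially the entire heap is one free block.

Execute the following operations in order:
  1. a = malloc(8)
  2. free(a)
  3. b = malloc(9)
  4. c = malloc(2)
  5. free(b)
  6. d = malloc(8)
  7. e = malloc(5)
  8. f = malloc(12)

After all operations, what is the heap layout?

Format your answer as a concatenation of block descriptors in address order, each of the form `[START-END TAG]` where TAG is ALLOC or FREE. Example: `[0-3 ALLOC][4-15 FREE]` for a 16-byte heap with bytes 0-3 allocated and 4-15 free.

Op 1: a = malloc(8) -> a = 0; heap: [0-7 ALLOC][8-38 FREE]
Op 2: free(a) -> (freed a); heap: [0-38 FREE]
Op 3: b = malloc(9) -> b = 0; heap: [0-8 ALLOC][9-38 FREE]
Op 4: c = malloc(2) -> c = 9; heap: [0-8 ALLOC][9-10 ALLOC][11-38 FREE]
Op 5: free(b) -> (freed b); heap: [0-8 FREE][9-10 ALLOC][11-38 FREE]
Op 6: d = malloc(8) -> d = 0; heap: [0-7 ALLOC][8-8 FREE][9-10 ALLOC][11-38 FREE]
Op 7: e = malloc(5) -> e = 11; heap: [0-7 ALLOC][8-8 FREE][9-10 ALLOC][11-15 ALLOC][16-38 FREE]
Op 8: f = malloc(12) -> f = 16; heap: [0-7 ALLOC][8-8 FREE][9-10 ALLOC][11-15 ALLOC][16-27 ALLOC][28-38 FREE]

Answer: [0-7 ALLOC][8-8 FREE][9-10 ALLOC][11-15 ALLOC][16-27 ALLOC][28-38 FREE]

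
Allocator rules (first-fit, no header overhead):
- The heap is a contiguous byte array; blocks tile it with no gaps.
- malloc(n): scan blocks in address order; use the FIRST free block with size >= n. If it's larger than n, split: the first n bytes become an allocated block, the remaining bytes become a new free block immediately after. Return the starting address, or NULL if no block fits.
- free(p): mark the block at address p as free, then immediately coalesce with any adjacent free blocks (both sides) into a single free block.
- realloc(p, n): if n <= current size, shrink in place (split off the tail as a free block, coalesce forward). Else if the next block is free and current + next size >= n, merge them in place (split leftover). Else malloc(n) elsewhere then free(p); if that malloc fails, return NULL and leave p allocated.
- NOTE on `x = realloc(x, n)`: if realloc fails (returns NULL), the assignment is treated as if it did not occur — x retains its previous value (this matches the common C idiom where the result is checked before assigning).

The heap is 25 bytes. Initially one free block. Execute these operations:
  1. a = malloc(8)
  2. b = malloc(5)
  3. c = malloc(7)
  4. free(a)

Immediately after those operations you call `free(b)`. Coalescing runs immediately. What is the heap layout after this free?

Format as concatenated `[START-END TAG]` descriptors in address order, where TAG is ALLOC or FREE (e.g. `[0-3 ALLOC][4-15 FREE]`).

Op 1: a = malloc(8) -> a = 0; heap: [0-7 ALLOC][8-24 FREE]
Op 2: b = malloc(5) -> b = 8; heap: [0-7 ALLOC][8-12 ALLOC][13-24 FREE]
Op 3: c = malloc(7) -> c = 13; heap: [0-7 ALLOC][8-12 ALLOC][13-19 ALLOC][20-24 FREE]
Op 4: free(a) -> (freed a); heap: [0-7 FREE][8-12 ALLOC][13-19 ALLOC][20-24 FREE]
free(b): b = 8 -> block [8-12 ALLOC]; mark free, coalesce with adjacent free neighbors -> [0-12 FREE][13-19 ALLOC][20-24 FREE]

Answer: [0-12 FREE][13-19 ALLOC][20-24 FREE]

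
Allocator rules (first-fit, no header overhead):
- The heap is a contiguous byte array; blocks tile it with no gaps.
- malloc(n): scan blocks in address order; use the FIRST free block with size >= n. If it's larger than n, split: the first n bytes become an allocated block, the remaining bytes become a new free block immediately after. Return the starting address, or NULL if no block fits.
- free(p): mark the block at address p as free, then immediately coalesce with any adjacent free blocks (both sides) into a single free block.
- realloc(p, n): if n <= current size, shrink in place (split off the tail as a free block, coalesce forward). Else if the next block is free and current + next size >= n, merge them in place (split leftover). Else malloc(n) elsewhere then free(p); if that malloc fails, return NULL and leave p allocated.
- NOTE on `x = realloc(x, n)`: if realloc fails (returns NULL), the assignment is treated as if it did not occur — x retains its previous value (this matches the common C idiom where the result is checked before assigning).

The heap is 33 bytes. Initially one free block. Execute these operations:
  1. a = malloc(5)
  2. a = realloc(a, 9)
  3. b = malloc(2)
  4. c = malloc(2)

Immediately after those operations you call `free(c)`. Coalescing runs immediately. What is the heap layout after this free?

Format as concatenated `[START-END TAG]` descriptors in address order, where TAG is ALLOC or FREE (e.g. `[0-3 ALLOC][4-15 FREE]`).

Answer: [0-8 ALLOC][9-10 ALLOC][11-32 FREE]

Derivation:
Op 1: a = malloc(5) -> a = 0; heap: [0-4 ALLOC][5-32 FREE]
Op 2: a = realloc(a, 9) -> a = 0; heap: [0-8 ALLOC][9-32 FREE]
Op 3: b = malloc(2) -> b = 9; heap: [0-8 ALLOC][9-10 ALLOC][11-32 FREE]
Op 4: c = malloc(2) -> c = 11; heap: [0-8 ALLOC][9-10 ALLOC][11-12 ALLOC][13-32 FREE]
free(c): c = 11 -> block [11-12 ALLOC]; mark free, coalesce with adjacent free neighbors -> [0-8 ALLOC][9-10 ALLOC][11-32 FREE]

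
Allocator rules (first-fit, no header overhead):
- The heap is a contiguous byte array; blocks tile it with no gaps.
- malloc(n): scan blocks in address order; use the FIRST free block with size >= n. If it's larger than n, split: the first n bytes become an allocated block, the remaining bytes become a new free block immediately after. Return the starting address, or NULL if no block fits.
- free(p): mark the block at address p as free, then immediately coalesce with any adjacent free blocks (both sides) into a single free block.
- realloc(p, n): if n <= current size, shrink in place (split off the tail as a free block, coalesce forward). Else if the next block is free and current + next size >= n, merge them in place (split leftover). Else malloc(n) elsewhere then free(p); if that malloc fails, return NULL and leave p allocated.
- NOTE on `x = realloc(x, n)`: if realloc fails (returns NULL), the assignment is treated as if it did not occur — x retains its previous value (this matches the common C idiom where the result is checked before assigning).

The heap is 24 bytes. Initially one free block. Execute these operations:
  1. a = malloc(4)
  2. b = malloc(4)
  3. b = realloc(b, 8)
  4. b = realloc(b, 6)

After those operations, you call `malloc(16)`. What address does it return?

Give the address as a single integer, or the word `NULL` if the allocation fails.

Op 1: a = malloc(4) -> a = 0; heap: [0-3 ALLOC][4-23 FREE]
Op 2: b = malloc(4) -> b = 4; heap: [0-3 ALLOC][4-7 ALLOC][8-23 FREE]
Op 3: b = realloc(b, 8) -> b = 4; heap: [0-3 ALLOC][4-11 ALLOC][12-23 FREE]
Op 4: b = realloc(b, 6) -> b = 4; heap: [0-3 ALLOC][4-9 ALLOC][10-23 FREE]
malloc(16): first-fit scan over [0-3 ALLOC][4-9 ALLOC][10-23 FREE] -> NULL

Answer: NULL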